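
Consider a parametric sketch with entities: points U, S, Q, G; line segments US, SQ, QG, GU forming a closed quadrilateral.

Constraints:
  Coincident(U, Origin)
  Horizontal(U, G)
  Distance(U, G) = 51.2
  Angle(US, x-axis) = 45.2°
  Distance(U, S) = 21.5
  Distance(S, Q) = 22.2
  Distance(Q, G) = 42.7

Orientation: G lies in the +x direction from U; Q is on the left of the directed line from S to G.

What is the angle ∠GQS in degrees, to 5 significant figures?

65.581°

Checks: |SQ| = 22.20 ✓; |QG| = 42.70 ✓.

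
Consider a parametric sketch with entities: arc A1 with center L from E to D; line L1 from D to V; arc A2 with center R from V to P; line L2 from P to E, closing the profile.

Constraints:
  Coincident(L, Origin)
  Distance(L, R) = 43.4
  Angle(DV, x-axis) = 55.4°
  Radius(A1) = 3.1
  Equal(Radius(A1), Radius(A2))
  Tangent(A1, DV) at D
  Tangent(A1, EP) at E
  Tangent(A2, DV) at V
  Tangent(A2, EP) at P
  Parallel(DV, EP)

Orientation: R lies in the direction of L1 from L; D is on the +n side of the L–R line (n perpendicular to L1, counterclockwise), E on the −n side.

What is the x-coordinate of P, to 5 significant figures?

27.196

The slot axis is L1's direction at 55.4°, so u = (cos 55.4°, sin 55.4°) = (0.56784, 0.82314) and n = (−sin 55.4°, cos 55.4°) = (-0.82314, 0.56784). L is at the origin and R lies 43.4 along u from L, so R = 43.4·u = (24.644, 35.724). Tangency of A1 to both parallel lines with radius 3.1 puts D and E at L ± 3.1·n: D = (-2.5517, 1.7603), E = (2.5517, -1.7603). Equal radii place V and P the same way about R: V = R + 3.1·n = (22.093, 37.484), P = R − 3.1·n = (27.196, 33.964). So P.x = 27.196.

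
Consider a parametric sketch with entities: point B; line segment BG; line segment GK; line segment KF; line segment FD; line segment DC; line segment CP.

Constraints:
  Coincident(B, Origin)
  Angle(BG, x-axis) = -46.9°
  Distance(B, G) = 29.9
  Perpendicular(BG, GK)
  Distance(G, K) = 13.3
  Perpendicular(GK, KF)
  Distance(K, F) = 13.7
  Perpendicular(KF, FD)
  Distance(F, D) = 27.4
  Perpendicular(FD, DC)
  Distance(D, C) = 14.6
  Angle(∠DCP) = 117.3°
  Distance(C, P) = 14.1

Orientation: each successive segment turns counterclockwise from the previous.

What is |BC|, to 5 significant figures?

33.874

The perpendicularity gives FD at right angles to KF, so FD runs at -136.90°; with |FD| = 27.4, D = (0.77375, -21.463). The perpendicularity gives DC at right angles to FD, so DC runs at -46.900°; with |DC| = 14.6, C = (10.750, -32.123). Then |BC| = |C − B| = 33.874.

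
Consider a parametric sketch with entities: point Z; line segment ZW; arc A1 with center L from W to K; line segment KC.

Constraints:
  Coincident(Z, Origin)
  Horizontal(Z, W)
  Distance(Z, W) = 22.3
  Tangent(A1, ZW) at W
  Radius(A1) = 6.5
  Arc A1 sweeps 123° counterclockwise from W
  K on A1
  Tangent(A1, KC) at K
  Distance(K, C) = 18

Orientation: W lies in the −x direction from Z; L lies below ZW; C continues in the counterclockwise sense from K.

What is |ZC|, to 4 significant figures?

30.89

On A1, W sits at bearing 90° from L; a 123° counterclockwise sweep puts K at bearing 213°, so K = L + 6.5·(cos 213°, sin 213°) = (-27.75, -10.04). A1 meets KC tangentially, so LK is at right angles to KC, so KC runs along (−sin 213°, cos 213°); with |KC| = 18.0, C = (-17.95, -25.14). Then |ZC| = |C − Z| = 30.89.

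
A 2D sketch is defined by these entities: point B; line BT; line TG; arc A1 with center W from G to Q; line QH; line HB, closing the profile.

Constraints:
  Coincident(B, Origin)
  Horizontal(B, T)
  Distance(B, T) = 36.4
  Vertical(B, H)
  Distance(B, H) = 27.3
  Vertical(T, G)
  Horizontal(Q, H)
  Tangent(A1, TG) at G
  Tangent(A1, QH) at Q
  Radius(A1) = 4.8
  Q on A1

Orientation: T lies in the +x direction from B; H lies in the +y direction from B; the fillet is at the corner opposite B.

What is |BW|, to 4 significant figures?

38.79

B is at the origin; BT is horizontal with |BT| = 36.4 and T on the +x side, so T = (36.40, 0.000). BH is vertical with |BH| = 27.3 and H on the +y side, so H = (0.000, 27.30). The virtual corner opposite B is at (36.40, 27.30). A1 meets TG tangentially, so WG is at right angles to TG and since A1 is tangent to QH there, WQ ⟂ QH, with radius 4.8, so the center W sits 4.8 in from both sides at W = (31.60, 22.50). Then |BW| = |W − B| = 38.79.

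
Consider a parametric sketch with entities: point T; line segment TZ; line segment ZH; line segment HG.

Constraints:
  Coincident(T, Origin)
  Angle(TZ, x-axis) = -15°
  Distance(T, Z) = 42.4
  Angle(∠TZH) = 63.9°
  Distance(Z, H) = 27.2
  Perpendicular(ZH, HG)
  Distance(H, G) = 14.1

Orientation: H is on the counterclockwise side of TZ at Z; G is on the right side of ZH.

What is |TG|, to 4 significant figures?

52.87

T is at the origin; TZ runs at -15.0° with length 42.4, so Z = 42.4·(cos -15.0°, sin -15.0°) = (40.96, -10.97). ∠TZH = 63.9°, so ZH runs at -15.0° + (180° − 63.9°) = 101.1° from the x-axis; with |ZH| = 27.2, H = Z + 27.2·(cos 101.1°, sin 101.1°) = (35.72, 15.72). ZH ⟂ HG; with |HG| = 14.1 on the right of ZH, G = H + 14.1·(0.9813, 0.1925) = (49.55, 18.43). Then |TG| = |G − T| = 52.87.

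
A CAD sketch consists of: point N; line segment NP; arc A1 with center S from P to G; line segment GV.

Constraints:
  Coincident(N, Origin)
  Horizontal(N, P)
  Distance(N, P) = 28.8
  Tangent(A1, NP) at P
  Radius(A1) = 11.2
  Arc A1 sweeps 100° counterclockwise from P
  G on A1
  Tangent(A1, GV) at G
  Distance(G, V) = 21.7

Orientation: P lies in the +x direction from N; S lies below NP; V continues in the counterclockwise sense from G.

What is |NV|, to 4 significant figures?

40.68

N is at the origin; N and P share the same y with |NP| = 28.8 and P on the +x side, so P = (28.80, 0.000). Tangency of A1 to NP means the radius SP is perpendicular to NP, so S = P + (0, -11.2) = (28.80, -11.20). On A1, P sits at bearing 90° from S; a 100° counterclockwise sweep puts G at bearing 190°, so G = S + 11.2·(cos 190°, sin 190°) = (17.77, -13.14). A1 meets GV tangentially, so SG is at right angles to GV, so GV runs along (−sin 190°, cos 190°); with |GV| = 21.7, V = (21.54, -34.52). Then |NV| = |V − N| = 40.68.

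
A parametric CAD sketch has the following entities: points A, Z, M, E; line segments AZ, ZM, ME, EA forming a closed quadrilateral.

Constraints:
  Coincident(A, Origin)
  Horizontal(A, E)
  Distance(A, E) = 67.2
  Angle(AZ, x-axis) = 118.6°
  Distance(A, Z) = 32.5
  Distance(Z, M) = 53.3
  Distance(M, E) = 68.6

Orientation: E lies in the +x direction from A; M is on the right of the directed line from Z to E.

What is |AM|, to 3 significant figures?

21.8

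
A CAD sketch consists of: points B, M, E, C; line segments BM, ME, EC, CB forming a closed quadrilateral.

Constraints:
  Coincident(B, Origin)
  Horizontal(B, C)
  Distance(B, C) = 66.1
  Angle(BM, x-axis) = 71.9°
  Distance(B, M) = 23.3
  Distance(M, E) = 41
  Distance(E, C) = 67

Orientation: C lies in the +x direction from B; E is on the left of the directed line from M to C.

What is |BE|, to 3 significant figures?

63.8

B is at the origin; B and C share the same y with |BC| = 66.1 and C in +x, so C = (66.1, 0). BM runs at 71.9° with |BM| = 23.3, so M = (7.24, 22.1). E is determined by |ME| = 41.0 and |EC| = 67.0 together: it lies at the intersection of circle(M, 41.0) and circle(C, 67.0). With |MC| = 62.9, the foot of the radical line on MC is 9.12 from M and the perpendicular offset is √(41.0² − 9.12²) = 40.0. Taking the left-of-MC solution: E = (29.9, 56.3).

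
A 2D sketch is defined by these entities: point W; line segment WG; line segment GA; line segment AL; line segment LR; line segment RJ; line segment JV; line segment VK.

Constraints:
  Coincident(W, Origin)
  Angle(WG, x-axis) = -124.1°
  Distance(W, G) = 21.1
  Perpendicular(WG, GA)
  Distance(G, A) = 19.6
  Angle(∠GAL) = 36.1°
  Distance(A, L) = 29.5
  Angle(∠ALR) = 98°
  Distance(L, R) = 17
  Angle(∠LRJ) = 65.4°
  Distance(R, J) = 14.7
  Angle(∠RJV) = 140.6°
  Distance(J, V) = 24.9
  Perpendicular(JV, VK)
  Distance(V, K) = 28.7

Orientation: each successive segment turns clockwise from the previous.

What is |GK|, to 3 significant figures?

37.5

W is at the origin; WG runs at -124.1° with length 21.1, so G = (-11.8, -17.5). WG ⟂ GA, so GA runs at 146°; with |GA| = 19.6, A = (-28.1, -6.48). ∠GAL = 36.1° gives AL at 2.00° from the x-axis; with |AL| = 29.5, L = (1.42, -5.45). ∠ALR = 98.0° gives LR at -80.0° from the x-axis; with |LR| = 17.0, R = (4.37, -22.2). ∠LRJ = 65.4° gives RJ at 165° from the x-axis; with |RJ| = 14.7, J = (-9.85, -18.5). ∠RJV = 140.6° gives JV at 126° from the x-axis; with |JV| = 24.9, V = (-24.5, 1.65). JV ⟂ VK, so VK runs at 36.0°; with |VK| = 28.7, K = (-1.27, 18.5). Then |GK| = |K − G| = 37.5.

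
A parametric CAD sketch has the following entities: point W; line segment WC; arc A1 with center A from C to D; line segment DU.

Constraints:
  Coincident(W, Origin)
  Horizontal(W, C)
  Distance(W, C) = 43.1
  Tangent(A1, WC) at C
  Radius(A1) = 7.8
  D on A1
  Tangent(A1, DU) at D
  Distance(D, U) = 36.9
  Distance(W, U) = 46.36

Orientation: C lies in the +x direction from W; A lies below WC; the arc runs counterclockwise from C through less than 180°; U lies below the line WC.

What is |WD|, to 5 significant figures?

36.122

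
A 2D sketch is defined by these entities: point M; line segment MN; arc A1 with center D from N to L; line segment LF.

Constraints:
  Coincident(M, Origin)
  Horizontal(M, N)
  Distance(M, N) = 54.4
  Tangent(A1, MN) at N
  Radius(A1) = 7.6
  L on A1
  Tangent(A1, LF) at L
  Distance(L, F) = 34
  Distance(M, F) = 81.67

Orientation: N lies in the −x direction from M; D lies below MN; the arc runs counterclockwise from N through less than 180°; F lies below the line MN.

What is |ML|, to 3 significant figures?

61.8

Checks: |DL| = 7.600 ✓; ∠(DL, LF) = 90.00° ✓; |LF| = 34.00 ✓; |MF| = 81.67 ✓.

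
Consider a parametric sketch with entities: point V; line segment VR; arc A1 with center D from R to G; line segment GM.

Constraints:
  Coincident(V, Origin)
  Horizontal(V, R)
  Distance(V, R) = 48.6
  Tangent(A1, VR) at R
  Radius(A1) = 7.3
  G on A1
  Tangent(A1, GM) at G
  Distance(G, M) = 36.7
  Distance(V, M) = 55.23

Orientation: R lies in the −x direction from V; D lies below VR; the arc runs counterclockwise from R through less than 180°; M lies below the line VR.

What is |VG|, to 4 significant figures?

55.93

Checks: |DG| = 7.300 ✓; ∠(DG, GM) = 90.00° ✓; |GM| = 36.70 ✓; |VM| = 55.23 ✓.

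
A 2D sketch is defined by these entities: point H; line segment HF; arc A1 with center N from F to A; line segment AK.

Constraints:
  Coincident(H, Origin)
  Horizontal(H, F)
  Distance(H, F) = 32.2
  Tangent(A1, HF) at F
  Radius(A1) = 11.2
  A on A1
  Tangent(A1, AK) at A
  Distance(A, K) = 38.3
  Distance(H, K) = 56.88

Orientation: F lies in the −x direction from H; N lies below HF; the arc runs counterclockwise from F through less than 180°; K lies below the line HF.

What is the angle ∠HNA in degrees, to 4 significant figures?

173.9°

Checks: ∠(NF, FH) = 90.00° ✓; |NF| = 11.20 ✓; |NA| = 11.20 ✓; ∠(NA, AK) = 90.00° ✓; |AK| = 38.30 ✓; |HK| = 56.88 ✓.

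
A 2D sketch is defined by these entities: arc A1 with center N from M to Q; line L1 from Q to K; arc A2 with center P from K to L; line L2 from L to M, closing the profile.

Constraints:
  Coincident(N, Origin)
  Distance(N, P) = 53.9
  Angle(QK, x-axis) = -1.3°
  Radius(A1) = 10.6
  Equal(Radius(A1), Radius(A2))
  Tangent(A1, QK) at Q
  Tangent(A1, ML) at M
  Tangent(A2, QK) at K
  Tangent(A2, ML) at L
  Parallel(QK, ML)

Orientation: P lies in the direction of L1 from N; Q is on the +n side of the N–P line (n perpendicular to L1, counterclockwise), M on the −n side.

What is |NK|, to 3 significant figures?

54.9

The slot axis is L1's direction at -1.3°, so u = (cos -1.3°, sin -1.3°) = (1.00, -0.0227) and n = (−sin -1.3°, cos -1.3°) = (0.0227, 1.00). N is at the origin and P lies 53.9 along u from N, so P = 53.9·u = (53.9, -1.22). Tangency of A1 to both parallel lines with radius 10.6 puts Q and M at N ± 10.6·n: Q = (0.240, 10.6), M = (-0.240, -10.6). Equal radii place K and L the same way about P: K = P + 10.6·n = (54.1, 9.37), L = P − 10.6·n = (53.6, -11.8). Then |NK| = |K − N| = 54.9.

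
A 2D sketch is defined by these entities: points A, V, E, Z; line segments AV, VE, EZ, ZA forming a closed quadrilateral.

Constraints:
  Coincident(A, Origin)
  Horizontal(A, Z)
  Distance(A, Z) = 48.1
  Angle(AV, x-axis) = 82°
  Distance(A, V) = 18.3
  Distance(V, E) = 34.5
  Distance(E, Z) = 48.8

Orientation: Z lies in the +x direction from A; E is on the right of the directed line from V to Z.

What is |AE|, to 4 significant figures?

16.51

Checks: |VE| = 34.50 ✓; |EZ| = 48.80 ✓.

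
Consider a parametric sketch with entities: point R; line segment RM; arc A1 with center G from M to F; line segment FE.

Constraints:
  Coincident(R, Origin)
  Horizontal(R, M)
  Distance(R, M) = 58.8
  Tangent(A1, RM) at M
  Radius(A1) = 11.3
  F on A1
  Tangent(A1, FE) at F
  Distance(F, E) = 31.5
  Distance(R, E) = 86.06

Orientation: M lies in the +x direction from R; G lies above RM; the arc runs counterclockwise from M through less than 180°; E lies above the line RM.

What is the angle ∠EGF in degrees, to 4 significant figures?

70.27°

Checks: |GF| = 11.30 ✓; ∠(GF, FE) = 90.00° ✓; |FE| = 31.50 ✓; |RE| = 86.06 ✓.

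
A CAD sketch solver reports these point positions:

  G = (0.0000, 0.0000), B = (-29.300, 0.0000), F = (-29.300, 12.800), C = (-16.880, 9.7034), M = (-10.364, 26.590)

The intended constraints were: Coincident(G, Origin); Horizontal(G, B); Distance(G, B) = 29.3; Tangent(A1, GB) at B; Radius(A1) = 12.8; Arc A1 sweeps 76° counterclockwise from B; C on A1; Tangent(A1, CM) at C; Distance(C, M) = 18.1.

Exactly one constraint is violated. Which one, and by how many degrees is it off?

Tangent(A1, CM) at C — off by 7.10°.

G = (0.00, 0.00) ✓; G.y = 0.00, B.y = 0.00 ✓; |GB| = 29.30 ✓; ∠(FB, BG) = 90.00° ✓; |FB| = 12.80 ✓; bearing(F→C) − bearing(F→B) = 76.00° ✓; |FC| = 12.80 ✓; ∠(FC, CM) = 97.10° ✗; |CM| = 18.10 ✓.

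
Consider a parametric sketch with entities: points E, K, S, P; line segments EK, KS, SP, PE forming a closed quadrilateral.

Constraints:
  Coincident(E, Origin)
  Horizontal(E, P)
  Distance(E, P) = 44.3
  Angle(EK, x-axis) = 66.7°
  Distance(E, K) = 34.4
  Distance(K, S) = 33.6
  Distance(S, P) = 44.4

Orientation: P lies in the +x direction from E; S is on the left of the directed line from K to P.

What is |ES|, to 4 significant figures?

62.98

Checks: |KS| = 33.60 ✓; |SP| = 44.40 ✓.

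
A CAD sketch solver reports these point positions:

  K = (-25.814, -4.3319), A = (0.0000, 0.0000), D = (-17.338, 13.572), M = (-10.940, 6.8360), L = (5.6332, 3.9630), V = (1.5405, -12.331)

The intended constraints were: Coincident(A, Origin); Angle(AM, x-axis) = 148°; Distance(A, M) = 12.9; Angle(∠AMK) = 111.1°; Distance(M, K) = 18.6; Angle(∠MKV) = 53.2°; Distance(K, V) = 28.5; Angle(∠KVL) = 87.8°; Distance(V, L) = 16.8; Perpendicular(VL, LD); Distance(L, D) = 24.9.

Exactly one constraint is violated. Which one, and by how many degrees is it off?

Perpendicular(VL, LD) — off by 8.60°.

A = (0.00, 0.00) ✓; AM at 148.0° ✓; |AM| = 12.90 ✓; ∠AMK = 111.1° ✓; |MK| = 18.60 ✓; ∠MKV = 53.20° ✓; |KV| = 28.50 ✓; ∠KVL = 87.80° ✓; |VL| = 16.80 ✓; ∠(VL, LD) = 81.40° ✗; |LD| = 24.90 ✓.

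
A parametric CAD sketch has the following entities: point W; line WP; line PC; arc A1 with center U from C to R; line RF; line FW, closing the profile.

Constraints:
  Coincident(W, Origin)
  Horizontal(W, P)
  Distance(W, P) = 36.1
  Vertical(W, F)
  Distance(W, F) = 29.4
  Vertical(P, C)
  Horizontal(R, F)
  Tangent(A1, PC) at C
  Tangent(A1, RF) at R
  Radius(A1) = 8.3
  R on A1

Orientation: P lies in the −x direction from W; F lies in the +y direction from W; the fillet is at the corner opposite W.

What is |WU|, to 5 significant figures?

34.901

W is at the origin; WP is horizontal with |WP| = 36.1 and P on the −x side, so P = (-36.100, 0.0000). WF is vertical with |WF| = 29.4 and F on the +y side, so F = (0.0000, 29.400). The virtual corner opposite W is at (-36.100, 29.400). Tangency of A1 to PC means the radius UC is perpendicular to PC and the tangent condition forces UR to be normal to RF, with radius 8.3, so the center U sits 8.3 in from both sides at U = (-27.800, 21.100). Then |WU| = |U − W| = 34.901.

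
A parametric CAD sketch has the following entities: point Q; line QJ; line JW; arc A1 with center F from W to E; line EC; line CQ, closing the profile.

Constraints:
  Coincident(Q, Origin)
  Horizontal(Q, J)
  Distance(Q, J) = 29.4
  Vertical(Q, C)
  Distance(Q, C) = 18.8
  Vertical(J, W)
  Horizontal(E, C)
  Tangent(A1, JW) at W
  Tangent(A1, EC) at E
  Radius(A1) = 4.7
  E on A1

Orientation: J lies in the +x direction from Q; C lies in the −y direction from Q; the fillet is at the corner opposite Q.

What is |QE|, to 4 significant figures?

31.04

Q is at the origin; QJ is horizontal with |QJ| = 29.4 and J on the +x side, so J = (29.40, 0.000). QC is vertical with |QC| = 18.8 and C on the −y side, so C = (0.000, -18.80). The virtual corner opposite Q is at (29.40, -18.80). A1 meets JW tangentially, so FW is at right angles to JW and the tangent condition forces FE to be normal to EC, with radius 4.7, so the center F sits 4.7 in from both sides at F = (24.70, -14.10). That places the tangent points at W = (29.40, -14.10) on JW and E = (24.70, -18.80) on EC. Then |QE| = |E − Q| = 31.04.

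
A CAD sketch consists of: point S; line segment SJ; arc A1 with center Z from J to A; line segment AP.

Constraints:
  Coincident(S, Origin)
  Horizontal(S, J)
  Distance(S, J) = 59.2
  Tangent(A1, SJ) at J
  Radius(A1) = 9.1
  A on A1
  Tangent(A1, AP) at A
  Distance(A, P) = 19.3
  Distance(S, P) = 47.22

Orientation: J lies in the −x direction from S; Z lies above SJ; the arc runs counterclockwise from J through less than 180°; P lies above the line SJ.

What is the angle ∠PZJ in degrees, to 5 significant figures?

126.08°

S is at the origin; SJ is horizontal with |SJ| = 59.2 and J on the −x side, so J = (-59.200, 0.0000). A1 meets SJ tangentially, so ZJ is at right angles to SJ, so Z = J + (0, 9.1) = (-59.200, 9.1000). Since ZA ⟂ AP (tangency), |ZP| = √(9.1² + 19.3²) = 21.338 regardless of where A sits on A1. So P lies on both circle(S, 47.22) and circle(Z, 21.338); the above-SJ intersection is P = (-41.956, 21.667). A is the foot of the tangent from P: A = (-51.216, 4.7337).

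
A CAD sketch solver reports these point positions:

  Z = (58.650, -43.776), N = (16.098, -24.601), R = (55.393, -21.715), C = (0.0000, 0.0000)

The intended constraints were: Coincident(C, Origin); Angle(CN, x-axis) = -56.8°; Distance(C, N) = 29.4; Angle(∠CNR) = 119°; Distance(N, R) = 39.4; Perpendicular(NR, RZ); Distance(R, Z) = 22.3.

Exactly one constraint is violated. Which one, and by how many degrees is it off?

Perpendicular(NR, RZ) — off by 4.20°.

C = (0.00, 0.00) ✓; CN at -56.80° ✓; |CN| = 29.40 ✓; ∠CNR = 119.0° ✓; |NR| = 39.40 ✓; ∠(NR, RZ) = 85.80° ✗; |RZ| = 22.30 ✓.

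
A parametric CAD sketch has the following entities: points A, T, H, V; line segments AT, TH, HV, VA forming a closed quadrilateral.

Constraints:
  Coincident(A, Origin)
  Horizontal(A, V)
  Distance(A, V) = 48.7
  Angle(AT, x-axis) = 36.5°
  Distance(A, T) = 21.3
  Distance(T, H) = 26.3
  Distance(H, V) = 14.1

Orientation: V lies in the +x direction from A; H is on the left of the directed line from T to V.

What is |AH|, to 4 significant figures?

45.34

Checks: A.y = 0.00, V.y = 0.00 ✓; |TH| = 26.30 ✓; |HV| = 14.10 ✓.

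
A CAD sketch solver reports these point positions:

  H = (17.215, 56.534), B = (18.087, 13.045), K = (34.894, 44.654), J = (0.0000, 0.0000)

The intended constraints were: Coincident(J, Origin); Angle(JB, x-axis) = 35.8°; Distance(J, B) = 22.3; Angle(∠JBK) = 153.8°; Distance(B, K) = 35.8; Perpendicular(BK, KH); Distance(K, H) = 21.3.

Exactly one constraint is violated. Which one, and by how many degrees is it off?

Perpendicular(BK, KH) — off by 5.90°.

J = (0.00, 0.00) ✓; JB at 35.80° ✓; |JB| = 22.30 ✓; ∠JBK = 153.8° ✓; |BK| = 35.80 ✓; ∠(BK, KH) = 84.10° ✗; |KH| = 21.30 ✓.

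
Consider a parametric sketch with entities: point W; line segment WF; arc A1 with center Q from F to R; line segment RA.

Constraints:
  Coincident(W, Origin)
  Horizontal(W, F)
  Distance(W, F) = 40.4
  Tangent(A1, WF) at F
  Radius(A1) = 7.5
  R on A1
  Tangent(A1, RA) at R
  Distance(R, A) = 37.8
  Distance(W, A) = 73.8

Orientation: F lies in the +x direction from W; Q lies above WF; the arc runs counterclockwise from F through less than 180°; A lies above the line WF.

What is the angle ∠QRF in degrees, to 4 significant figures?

57.06°

W is at the origin; W and F share the same y with |WF| = 40.4 and F on the +x side, so F = (40.40, 0.000). The tangent condition forces QF to be normal to WF, so Q = F + (0, 7.5) = (40.40, 7.500). Since QR ⟂ RA (tangency), |QA| = √(7.5² + 37.8²) = 38.54 regardless of where R sits on A1. So A lies on both circle(W, 73.8) and circle(Q, 38.54); the above-WF intersection is A = (62.70, 38.93). R is the foot of the tangent from A: R = (47.24, 4.434).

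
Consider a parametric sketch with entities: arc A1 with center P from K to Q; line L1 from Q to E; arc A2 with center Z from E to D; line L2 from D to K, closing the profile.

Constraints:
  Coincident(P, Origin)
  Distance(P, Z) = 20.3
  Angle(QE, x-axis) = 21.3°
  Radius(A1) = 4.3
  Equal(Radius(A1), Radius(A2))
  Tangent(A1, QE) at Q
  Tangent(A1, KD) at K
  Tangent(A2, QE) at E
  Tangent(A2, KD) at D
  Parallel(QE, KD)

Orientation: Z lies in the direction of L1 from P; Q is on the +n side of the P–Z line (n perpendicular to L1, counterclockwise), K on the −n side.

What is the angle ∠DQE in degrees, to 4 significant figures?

22.96°

Tangency of A1 to both parallel lines with radius 4.3 puts Q and K at P ± 4.3·n: Q = (-1.562, 4.006), K = (1.562, -4.006). Equal radii place E and D the same way about Z: E = Z + 4.3·n = (17.35, 11.38), D = Z − 4.3·n = (20.48, 3.368). Then cos ∠DQE = QD·QE / (|QD||QE|), giving 22.96°.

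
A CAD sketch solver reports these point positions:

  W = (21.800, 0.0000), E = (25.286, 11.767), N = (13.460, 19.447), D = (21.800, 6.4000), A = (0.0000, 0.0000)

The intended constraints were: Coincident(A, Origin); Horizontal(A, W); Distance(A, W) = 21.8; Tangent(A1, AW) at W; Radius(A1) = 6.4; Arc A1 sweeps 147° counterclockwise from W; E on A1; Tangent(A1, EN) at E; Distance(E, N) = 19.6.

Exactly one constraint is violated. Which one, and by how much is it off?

Distance(E, N) = 19.6 — off by 5.50.

A = (0.00, 0.00) ✓; A.y = 0.00, W.y = 0.00 ✓; |AW| = 21.80 ✓; ∠(DW, WA) = 90.00° ✓; |DW| = 6.400 ✓; bearing(D→E) − bearing(D→W) = 147.0° ✓; |DE| = 6.400 ✓; ∠(DE, EN) = 90.00° ✓; |EN| = 14.10 ✗.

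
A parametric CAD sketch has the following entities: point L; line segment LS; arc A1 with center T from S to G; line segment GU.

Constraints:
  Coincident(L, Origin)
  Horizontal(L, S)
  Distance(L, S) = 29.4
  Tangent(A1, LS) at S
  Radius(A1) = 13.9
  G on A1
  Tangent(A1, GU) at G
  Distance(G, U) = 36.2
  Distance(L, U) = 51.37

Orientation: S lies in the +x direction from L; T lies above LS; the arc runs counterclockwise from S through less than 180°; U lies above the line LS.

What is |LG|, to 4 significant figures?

45.87

Checks: |TG| = 13.90 ✓; ∠(TG, GU) = 90.00° ✓; |GU| = 36.20 ✓; |LU| = 51.37 ✓.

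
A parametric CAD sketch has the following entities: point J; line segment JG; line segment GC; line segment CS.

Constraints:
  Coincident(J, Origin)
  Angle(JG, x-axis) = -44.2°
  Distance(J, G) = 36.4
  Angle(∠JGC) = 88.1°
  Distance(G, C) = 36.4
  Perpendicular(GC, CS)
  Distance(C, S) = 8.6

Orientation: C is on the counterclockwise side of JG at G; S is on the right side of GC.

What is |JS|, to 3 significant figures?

57.1

J is at the origin; JG runs at -44.2° with length 36.4, so G = 36.4·(cos -44.2°, sin -44.2°) = (26.1, -25.4). ∠JGC = 88.1°, so GC runs at -44.2° + (180° − 88.1°) = 47.7° from the x-axis; with |GC| = 36.4, C = G + 36.4·(cos 47.7°, sin 47.7°) = (50.6, 1.55). GC is perpendicular to CS; with |CS| = 8.6 on the right of GC, S = C + 8.6·(0.740, -0.673) = (57.0, -4.24). Then |JS| = |S − J| = 57.1.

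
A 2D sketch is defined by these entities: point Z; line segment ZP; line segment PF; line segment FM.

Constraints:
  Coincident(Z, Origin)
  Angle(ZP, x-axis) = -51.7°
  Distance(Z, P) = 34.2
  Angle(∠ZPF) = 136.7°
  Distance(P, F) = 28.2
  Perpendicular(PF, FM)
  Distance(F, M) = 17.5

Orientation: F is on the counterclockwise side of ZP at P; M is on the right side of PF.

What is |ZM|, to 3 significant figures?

67.1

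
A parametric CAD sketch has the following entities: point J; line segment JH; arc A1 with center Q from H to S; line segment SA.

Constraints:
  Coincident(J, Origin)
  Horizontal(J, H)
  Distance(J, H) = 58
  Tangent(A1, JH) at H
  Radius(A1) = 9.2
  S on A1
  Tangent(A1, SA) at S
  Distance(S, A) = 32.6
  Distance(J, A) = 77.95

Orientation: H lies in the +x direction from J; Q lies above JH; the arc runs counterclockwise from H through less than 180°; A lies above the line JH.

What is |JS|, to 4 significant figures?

67.88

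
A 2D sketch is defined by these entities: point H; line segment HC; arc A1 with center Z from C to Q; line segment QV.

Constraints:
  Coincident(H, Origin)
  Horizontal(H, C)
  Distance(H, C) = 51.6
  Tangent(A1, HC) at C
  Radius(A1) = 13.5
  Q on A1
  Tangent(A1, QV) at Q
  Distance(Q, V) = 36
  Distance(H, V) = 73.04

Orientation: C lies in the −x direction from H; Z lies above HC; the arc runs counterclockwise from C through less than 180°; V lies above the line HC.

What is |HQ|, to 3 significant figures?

43.0

H is at the origin; HC is horizontal with |HC| = 51.6 and C on the −x side, so C = (-51.6, 0.00). Tangency of A1 to HC means the radius ZC is perpendicular to HC, so Z = C + (0, 13.5) = (-51.6, 13.5). Since ZQ ⟂ QV (tangency), |ZV| = √(13.5² + 36.0²) = 38.4 regardless of where Q sits on A1. So V lies on both circle(H, 73.04) and circle(Z, 38.4); the above-HC intersection is V = (-51.3, 51.9). Q is the foot of the tangent from V: Q = (-38.9, 18.2).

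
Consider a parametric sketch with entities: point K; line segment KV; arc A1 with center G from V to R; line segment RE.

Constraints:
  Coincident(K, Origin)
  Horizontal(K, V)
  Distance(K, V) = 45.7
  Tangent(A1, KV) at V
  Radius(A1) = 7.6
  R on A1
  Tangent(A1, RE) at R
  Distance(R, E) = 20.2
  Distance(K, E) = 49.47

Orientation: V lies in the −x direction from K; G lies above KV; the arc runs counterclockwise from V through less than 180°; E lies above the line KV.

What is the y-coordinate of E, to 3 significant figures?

28.5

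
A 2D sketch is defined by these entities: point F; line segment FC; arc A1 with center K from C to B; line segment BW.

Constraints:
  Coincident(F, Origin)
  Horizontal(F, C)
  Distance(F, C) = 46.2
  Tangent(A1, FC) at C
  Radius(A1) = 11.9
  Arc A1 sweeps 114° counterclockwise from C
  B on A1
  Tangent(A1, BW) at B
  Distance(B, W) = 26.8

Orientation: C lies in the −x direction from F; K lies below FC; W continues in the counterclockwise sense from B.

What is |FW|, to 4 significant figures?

61.90

F is at the origin; F and C share the same y with |FC| = 46.2 and C on the −x side, so C = (-46.20, 0.000). The tangent condition forces KC to be normal to FC, so K = C + (0, -11.9) = (-46.20, -11.90). On A1, C sits at bearing 90° from K; a 114° counterclockwise sweep puts B at bearing 204°, so B = K + 11.9·(cos 204°, sin 204°) = (-57.07, -16.74). Since A1 is tangent to BW there, KB ⟂ BW, so BW runs along (−sin 204°, cos 204°); with |BW| = 26.8, W = (-46.17, -41.22). Then |FW| = |W − F| = 61.90.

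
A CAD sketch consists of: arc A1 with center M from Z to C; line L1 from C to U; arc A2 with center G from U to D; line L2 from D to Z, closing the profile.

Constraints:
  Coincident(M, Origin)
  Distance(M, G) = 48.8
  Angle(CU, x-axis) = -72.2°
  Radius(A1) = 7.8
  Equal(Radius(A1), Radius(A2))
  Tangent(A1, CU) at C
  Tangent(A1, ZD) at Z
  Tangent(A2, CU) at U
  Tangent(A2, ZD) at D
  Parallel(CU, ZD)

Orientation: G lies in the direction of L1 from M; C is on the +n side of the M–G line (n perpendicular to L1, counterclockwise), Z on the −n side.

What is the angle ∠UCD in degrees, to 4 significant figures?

17.73°

Tangency of A1 to both parallel lines with radius 7.8 puts C and Z at M ± 7.8·n: C = (7.427, 2.384), Z = (-7.427, -2.384). Equal radii place U and D the same way about G: U = G + 7.8·n = (22.34, -44.08), D = G − 7.8·n = (7.491, -48.85). Then cos ∠UCD = CU·CD / (|CU||CD|), giving 17.73°.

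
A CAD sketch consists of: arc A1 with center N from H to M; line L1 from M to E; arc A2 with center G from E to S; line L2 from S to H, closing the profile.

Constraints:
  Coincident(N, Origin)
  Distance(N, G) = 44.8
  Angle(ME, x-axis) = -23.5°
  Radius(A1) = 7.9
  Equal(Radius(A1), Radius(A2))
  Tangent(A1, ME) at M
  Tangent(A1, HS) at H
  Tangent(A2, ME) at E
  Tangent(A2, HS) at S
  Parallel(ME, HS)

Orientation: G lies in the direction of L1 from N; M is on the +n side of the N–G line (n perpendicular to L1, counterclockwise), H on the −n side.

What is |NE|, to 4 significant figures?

45.49

Tangency of A1 to both parallel lines with radius 7.9 puts M and H at N ± 7.9·n: M = (3.150, 7.245), H = (-3.150, -7.245). Equal radii place E and S the same way about G: E = G + 7.9·n = (44.23, -10.62), S = G − 7.9·n = (37.93, -25.11). Then |NE| = |E − N| = 45.49.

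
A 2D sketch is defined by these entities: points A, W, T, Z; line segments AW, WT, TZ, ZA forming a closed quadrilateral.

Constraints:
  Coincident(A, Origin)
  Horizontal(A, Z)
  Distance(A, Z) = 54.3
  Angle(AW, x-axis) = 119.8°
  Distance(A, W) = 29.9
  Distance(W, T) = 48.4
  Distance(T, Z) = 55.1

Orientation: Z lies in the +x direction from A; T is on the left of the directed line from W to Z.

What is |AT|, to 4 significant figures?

55.94

Checks: |WT| = 48.40 ✓; |TZ| = 55.10 ✓.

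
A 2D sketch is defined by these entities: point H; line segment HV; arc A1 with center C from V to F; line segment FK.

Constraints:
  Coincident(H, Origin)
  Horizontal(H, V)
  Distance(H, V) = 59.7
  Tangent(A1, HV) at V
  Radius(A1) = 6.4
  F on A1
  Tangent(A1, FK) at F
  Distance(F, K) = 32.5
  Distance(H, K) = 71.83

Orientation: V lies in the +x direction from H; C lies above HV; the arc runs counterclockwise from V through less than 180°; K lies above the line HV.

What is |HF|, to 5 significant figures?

66.424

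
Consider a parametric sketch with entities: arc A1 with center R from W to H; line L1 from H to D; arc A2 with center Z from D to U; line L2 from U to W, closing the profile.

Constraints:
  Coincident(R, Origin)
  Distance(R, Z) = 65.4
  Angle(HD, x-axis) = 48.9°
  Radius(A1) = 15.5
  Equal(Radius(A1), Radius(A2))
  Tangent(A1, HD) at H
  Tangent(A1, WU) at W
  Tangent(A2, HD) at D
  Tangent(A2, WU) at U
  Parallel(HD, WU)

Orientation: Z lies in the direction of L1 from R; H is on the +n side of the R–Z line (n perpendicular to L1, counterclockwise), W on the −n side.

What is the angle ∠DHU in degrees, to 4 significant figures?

25.36°

The slot axis is L1's direction at 48.9°, so u = (cos 48.9°, sin 48.9°) = (0.6574, 0.7536) and n = (−sin 48.9°, cos 48.9°) = (-0.7536, 0.6574). R is at the origin and Z lies 65.4 along u from R, so Z = 65.4·u = (42.99, 49.28). Tangency of A1 to both parallel lines with radius 15.5 puts H and W at R ± 15.5·n: H = (-11.68, 10.19), W = (11.68, -10.19). Equal radii place D and U the same way about Z: D = Z + 15.5·n = (31.31, 59.47), U = Z − 15.5·n = (54.67, 39.09). Then cos ∠DHU = HD·HU / (|HD||HU|), giving 25.36°.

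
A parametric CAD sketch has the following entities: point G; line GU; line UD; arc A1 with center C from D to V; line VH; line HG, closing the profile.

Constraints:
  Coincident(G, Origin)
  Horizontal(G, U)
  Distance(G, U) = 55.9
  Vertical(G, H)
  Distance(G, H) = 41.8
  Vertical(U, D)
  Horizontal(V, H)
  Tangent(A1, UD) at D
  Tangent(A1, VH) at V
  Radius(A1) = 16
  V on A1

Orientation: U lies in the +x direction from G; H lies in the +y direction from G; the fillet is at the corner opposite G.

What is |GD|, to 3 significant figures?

61.6

G is at the origin; G and U share the same y with |GU| = 55.9 and U on the +x side, so U = (55.9, 0.00). GH is vertical with |GH| = 41.8 and H on the +y side, so H = (0.00, 41.8). The virtual corner opposite G is at (55.9, 41.8). Tangency of A1 to UD means the radius CD is perpendicular to UD and since A1 is tangent to VH there, CV ⟂ VH, with radius 16.0, so the center C sits 16.0 in from both sides at C = (39.9, 25.8). That places the tangent points at D = (55.9, 25.8) on UD and V = (39.9, 41.8) on VH. Then |GD| = |D − G| = 61.6.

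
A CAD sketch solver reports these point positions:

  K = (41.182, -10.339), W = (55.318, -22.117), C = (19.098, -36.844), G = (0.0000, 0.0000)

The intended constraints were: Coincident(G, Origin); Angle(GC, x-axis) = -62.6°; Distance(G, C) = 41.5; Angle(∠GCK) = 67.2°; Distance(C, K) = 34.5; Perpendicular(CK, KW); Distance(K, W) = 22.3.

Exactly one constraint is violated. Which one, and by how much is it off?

Distance(K, W) = 22.3 — off by 3.90.

G = (0.00, 0.00) ✓; GC at -62.60° ✓; |GC| = 41.50 ✓; ∠GCK = 67.20° ✓; |CK| = 34.50 ✓; ∠(CK, KW) = 90.00° ✓; |KW| = 18.40 ✗.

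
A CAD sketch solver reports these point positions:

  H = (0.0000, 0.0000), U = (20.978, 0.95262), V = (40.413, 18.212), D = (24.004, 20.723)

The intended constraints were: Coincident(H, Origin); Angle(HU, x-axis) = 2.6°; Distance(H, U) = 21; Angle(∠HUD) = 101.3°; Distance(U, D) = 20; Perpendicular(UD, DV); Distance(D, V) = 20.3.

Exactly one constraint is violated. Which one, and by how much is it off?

Distance(D, V) = 20.3 — off by 3.70.

H = (0.00, 0.00) ✓; HU at 2.600° ✓; |HU| = 21.00 ✓; ∠HUD = 101.3° ✓; |UD| = 20.00 ✓; ∠(UD, DV) = 90.00° ✓; |DV| = 16.60 ✗.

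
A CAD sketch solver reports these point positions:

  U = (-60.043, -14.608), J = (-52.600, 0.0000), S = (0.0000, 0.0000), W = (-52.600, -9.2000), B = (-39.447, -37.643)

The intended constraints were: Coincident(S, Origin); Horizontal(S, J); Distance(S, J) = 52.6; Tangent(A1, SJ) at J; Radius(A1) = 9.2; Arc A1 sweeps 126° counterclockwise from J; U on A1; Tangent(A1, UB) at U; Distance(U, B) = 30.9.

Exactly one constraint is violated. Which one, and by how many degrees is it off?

Tangent(A1, UB) at U — off by 5.80°.

S = (0.00, 0.00) ✓; S.y = 0.00, J.y = 0.00 ✓; |SJ| = 52.60 ✓; ∠(WJ, JS) = 90.00° ✓; |WJ| = 9.200 ✓; bearing(W→U) − bearing(W→J) = 126.0° ✓; |WU| = 9.200 ✓; ∠(WU, UB) = 84.20° ✗; |UB| = 30.90 ✓.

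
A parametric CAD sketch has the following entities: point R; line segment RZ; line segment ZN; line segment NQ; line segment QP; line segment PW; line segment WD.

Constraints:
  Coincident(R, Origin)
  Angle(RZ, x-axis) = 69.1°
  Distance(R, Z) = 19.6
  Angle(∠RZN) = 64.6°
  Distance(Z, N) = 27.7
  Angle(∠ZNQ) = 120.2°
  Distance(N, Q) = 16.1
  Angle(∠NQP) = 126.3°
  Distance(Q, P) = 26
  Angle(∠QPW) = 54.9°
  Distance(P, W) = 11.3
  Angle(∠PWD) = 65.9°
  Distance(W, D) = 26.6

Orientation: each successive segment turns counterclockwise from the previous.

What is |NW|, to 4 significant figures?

29.27

R is at the origin; RZ runs at 69.1° with length 19.6, so Z = (6.992, 18.31). ∠RZN = 64.6° gives ZN at -175.5° from the x-axis; with |ZN| = 27.7, N = (-20.62, 16.14). ∠ZNQ = 120.2° gives NQ at -115.7° from the x-axis; with |NQ| = 16.1, Q = (-27.60, 1.630). ∠NQP = 126.3° gives QP at -62.00° from the x-axis; with |QP| = 26.0, P = (-15.40, -21.33). ∠QPW = 54.9° gives PW at 63.10° from the x-axis; with |PW| = 11.3, W = (-10.29, -11.25). Then |NW| = |W − N| = 29.27.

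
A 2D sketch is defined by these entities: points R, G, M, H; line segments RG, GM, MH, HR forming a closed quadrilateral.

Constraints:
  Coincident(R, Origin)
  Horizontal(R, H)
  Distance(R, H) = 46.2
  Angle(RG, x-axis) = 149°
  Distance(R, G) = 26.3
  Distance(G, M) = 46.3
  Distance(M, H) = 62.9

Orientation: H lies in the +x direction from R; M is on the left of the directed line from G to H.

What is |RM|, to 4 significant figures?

49.69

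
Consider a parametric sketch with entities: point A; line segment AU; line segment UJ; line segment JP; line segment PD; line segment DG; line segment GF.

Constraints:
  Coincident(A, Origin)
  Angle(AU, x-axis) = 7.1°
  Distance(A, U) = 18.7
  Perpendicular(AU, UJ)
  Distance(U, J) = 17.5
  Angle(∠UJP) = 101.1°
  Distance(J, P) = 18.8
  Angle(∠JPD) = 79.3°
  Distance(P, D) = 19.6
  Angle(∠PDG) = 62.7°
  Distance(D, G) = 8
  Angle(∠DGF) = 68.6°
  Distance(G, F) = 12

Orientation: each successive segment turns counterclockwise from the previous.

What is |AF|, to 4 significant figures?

13.23

∠PDG = 62.7° gives DG at 34.00° from the x-axis; with |DG| = 8.0, G = (6.558, 5.996). ∠DGF = 68.6° gives GF at 145.4° from the x-axis; with |GF| = 12.0, F = (-3.319, 12.81). Then |AF| = |F − A| = 13.23.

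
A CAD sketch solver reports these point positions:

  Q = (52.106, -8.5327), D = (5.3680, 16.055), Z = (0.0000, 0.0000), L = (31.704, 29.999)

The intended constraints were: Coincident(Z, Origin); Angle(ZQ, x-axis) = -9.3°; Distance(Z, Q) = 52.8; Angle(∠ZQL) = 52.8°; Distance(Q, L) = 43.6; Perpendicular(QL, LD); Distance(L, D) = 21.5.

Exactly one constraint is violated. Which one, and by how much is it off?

Distance(L, D) = 21.5 — off by 8.30.

Z = (0.00, 0.00) ✓; ZQ at -9.300° ✓; |ZQ| = 52.80 ✓; ∠ZQL = 52.80° ✓; |QL| = 43.60 ✓; ∠(QL, LD) = 90.00° ✓; |LD| = 29.80 ✗.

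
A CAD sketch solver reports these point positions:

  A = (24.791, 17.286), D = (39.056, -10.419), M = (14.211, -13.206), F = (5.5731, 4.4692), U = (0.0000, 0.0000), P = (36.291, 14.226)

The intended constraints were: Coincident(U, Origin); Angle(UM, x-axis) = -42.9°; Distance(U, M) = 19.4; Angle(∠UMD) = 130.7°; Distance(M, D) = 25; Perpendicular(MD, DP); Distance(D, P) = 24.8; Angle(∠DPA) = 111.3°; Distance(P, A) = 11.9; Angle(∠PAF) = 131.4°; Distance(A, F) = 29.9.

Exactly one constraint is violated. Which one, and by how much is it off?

Distance(A, F) = 29.9 — off by 6.80.

U = (0.00, 0.00) ✓; UM at -42.90° ✓; |UM| = 19.40 ✓; ∠UMD = 130.7° ✓; |MD| = 25.00 ✓; ∠(MD, DP) = 90.00° ✓; |DP| = 24.80 ✓; ∠DPA = 111.3° ✓; |PA| = 11.90 ✓; ∠PAF = 131.4° ✓; |AF| = 23.10 ✗.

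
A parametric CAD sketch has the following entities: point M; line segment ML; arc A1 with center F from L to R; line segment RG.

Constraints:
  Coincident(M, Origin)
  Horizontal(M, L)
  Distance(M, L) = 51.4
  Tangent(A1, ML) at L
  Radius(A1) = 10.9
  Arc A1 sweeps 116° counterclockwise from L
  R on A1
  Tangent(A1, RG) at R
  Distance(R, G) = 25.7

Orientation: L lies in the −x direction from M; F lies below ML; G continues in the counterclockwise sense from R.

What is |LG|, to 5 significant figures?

38.805

M is at the origin; M and L share the same y with |ML| = 51.4 and L on the −x side, so L = (-51.400, 0.0000). The tangent condition forces FL to be normal to ML, so F = L + (0, -10.9) = (-51.400, -10.900). On A1, L sits at bearing 90° from F; a 116° counterclockwise sweep puts R at bearing 206°, so R = F + 10.9·(cos 206°, sin 206°) = (-61.197, -15.678). A1 meets RG tangentially, so FR is at right angles to RG, so RG runs along (−sin 206°, cos 206°); with |RG| = 25.7, G = (-49.931, -38.777). Then |LG| = |G − L| = 38.805.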